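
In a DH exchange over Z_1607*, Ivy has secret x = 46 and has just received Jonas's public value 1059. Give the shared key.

571

Shared key K = 1059^46 mod 1607.
1059^1 ≡ 1059 (mod 1607)
1059^2 = (1059^1)^2 ≡ 1059^2 = 1121481 ≡ 1402 (mod 1607)
1059^4 = (1059^2)^2 ≡ 1402^2 = 1965604 ≡ 243 (mod 1607)
1059^8 = (1059^4)^2 ≡ 243^2 = 59049 ≡ 1197 (mod 1607)
1059^16 = (1059^8)^2 ≡ 1197^2 = 1432809 ≡ 972 (mod 1607)
1059^32 = (1059^16)^2 ≡ 972^2 = 944784 ≡ 1475 (mod 1607)
1059^46 = 1059^32 · 1059^8 · 1059^4 · 1059^2 ≡ 1475 · 1197 · 243 · 1402 ≡ 571 (mod 1607).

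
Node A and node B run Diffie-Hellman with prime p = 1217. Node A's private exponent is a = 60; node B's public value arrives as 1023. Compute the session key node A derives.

1198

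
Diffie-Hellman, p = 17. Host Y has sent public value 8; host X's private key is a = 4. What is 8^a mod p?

16

Shared key K = 8^4 mod 17.
8^1 ≡ 8 (mod 17)
8^2 = (8^1)^2 ≡ 8^2 = 64 ≡ 13 (mod 17)
8^4 = (8^2)^2 ≡ 13^2 = 169 ≡ 16 (mod 17)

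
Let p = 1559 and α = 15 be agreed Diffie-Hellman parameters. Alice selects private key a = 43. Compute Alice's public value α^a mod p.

Public value = 15^43 mod 1559.
15^1 ≡ 15 (mod 1559)
15^2 = (15^1)^2 ≡ 15^2 = 225 ≡ 225 (mod 1559)
15^4 = (15^2)^2 ≡ 225^2 = 50625 ≡ 737 (mod 1559)
15^8 = (15^4)^2 ≡ 737^2 = 543169 ≡ 637 (mod 1559)
15^16 = (15^8)^2 ≡ 637^2 = 405769 ≡ 429 (mod 1559)
15^32 = (15^16)^2 ≡ 429^2 = 184041 ≡ 79 (mod 1559)
15^43 = 15^32 · 15^8 · 15^2 · 15^1 ≡ 79 · 637 · 225 · 15 ≡ 1106 (mod 1559).

1106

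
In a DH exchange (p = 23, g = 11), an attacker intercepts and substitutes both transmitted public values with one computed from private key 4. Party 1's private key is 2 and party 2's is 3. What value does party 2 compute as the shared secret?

Party 2 receives an attacker's public value M = 11^4 mod 23 instead of the honest one.
11^1 ≡ 11 (mod 23)
11^2 = (11^1)^2 ≡ 11^2 = 121 ≡ 6 (mod 23)
11^4 = (11^2)^2 ≡ 6^2 = 36 ≡ 13 (mod 23)
So M = 13. Party 2 computes K = M^3 mod 23.
13^1 ≡ 13 (mod 23)
13^2 = (13^1)^2 ≡ 13^2 = 169 ≡ 8 (mod 23)
13^3 = 13^2 · 13^1 ≡ 8 · 13 ≡ 12 (mod 23).

12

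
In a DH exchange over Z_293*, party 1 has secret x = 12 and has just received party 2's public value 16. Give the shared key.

124

Shared key K = 16^12 mod 293.
16^1 ≡ 16 (mod 293)
16^2 = (16^1)^2 ≡ 16^2 = 256 ≡ 256 (mod 293)
16^4 = (16^2)^2 ≡ 256^2 = 65536 ≡ 197 (mod 293)
16^8 = (16^4)^2 ≡ 197^2 = 38809 ≡ 133 (mod 293)
16^12 = 16^8 · 16^4 ≡ 133 · 197 ≡ 124 (mod 293).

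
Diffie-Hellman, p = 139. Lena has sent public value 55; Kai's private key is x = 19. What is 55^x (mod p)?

6

Shared key K = 55^19 mod 139.
55^1 ≡ 55 (mod 139)
55^2 = (55^1)^2 ≡ 55^2 = 3025 ≡ 106 (mod 139)
55^4 = (55^2)^2 ≡ 106^2 = 11236 ≡ 116 (mod 139)
55^8 = (55^4)^2 ≡ 116^2 = 13456 ≡ 112 (mod 139)
55^16 = (55^8)^2 ≡ 112^2 = 12544 ≡ 34 (mod 139)
55^19 = 55^16 · 55^2 · 55^1 ≡ 34 · 106 · 55 ≡ 6 (mod 139).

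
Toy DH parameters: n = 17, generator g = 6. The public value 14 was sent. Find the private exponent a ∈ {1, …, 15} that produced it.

Try successive powers of 6 modulo 17:
6^1 ≡ 6
6^2 ≡ 2
6^3 ≡ 12
6^4 ≡ 4
6^5 ≡ 7
6^6 ≡ 8
6^7 ≡ 14
Found: a = 7.

7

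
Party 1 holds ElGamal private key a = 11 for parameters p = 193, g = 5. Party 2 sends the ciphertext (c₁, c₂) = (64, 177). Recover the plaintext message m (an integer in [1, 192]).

Shared mask s = c₁^a mod p = 64^11 mod 193.
64^1 ≡ 64 (mod 193)
64^2 = (64^1)^2 ≡ 64^2 = 4096 ≡ 43 (mod 193)
64^4 = (64^2)^2 ≡ 43^2 = 1849 ≡ 112 (mod 193)
64^8 = (64^4)^2 ≡ 112^2 = 12544 ≡ 192 (mod 193)
64^11 = 64^8 · 64^2 · 64^1 ≡ 192 · 43 · 64 ≡ 143 (mod 193).
So s = 143; s⁻¹ ≡ 27 (mod 193).
m = c₂ · s⁻¹ mod 193 = 177 · 27 mod 193 = 147.

147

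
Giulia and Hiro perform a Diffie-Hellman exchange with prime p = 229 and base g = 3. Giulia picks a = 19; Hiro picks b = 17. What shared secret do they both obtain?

94

Giulia sends A = g^a mod p = 3^19 mod 229.
3^1 ≡ 3 (mod 229)
3^2 = (3^1)^2 ≡ 3^2 = 9 ≡ 9 (mod 229)
3^4 = (3^2)^2 ≡ 9^2 = 81 ≡ 81 (mod 229)
3^8 = (3^4)^2 ≡ 81^2 = 6561 ≡ 149 (mod 229)
3^16 = (3^8)^2 ≡ 149^2 = 22201 ≡ 217 (mod 229)
3^19 = 3^16 · 3^2 · 3^1 ≡ 217 · 9 · 3 ≡ 134 (mod 229).
So A = 134. Hiro then computes K = A^b mod p = 134^17 mod 229.
134^1 ≡ 134 (mod 229)
134^2 = (134^1)^2 ≡ 134^2 = 17956 ≡ 94 (mod 229)
134^4 = (134^2)^2 ≡ 94^2 = 8836 ≡ 134 (mod 229)
134^8 = (134^4)^2 ≡ 134^2 = 17956 ≡ 94 (mod 229)
134^16 = (134^8)^2 ≡ 94^2 = 8836 ≡ 134 (mod 229)
134^17 = 134^16 · 134^1 ≡ 134 · 134 ≡ 94 (mod 229).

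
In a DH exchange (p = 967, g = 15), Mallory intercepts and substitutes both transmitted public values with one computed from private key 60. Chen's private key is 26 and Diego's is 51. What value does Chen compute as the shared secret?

873

Chen receives Mallory's public value M = 15^60 mod 967 instead of the honest one.
15^1 ≡ 15 (mod 967)
15^2 = (15^1)^2 ≡ 15^2 = 225 ≡ 225 (mod 967)
15^4 = (15^2)^2 ≡ 225^2 = 50625 ≡ 341 (mod 967)
15^8 = (15^4)^2 ≡ 341^2 = 116281 ≡ 241 (mod 967)
15^16 = (15^8)^2 ≡ 241^2 = 58081 ≡ 61 (mod 967)
15^32 = (15^16)^2 ≡ 61^2 = 3721 ≡ 820 (mod 967)
15^60 = 15^32 · 15^16 · 15^8 · 15^4 ≡ 820 · 61 · 241 · 341 ≡ 795 (mod 967).
So M = 795. Chen computes K = M^26 mod 967.
795^1 ≡ 795 (mod 967)
795^2 = (795^1)^2 ≡ 795^2 = 632025 ≡ 574 (mod 967)
795^4 = (795^2)^2 ≡ 574^2 = 329476 ≡ 696 (mod 967)
795^8 = (795^4)^2 ≡ 696^2 = 484416 ≡ 916 (mod 967)
795^16 = (795^8)^2 ≡ 916^2 = 839056 ≡ 667 (mod 967)
795^26 = 795^16 · 795^8 · 795^2 ≡ 667 · 916 · 574 ≡ 873 (mod 967).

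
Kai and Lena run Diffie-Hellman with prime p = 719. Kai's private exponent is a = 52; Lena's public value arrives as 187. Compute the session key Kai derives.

Shared key K = 187^52 mod 719.
187^1 ≡ 187 (mod 719)
187^2 = (187^1)^2 ≡ 187^2 = 34969 ≡ 457 (mod 719)
187^4 = (187^2)^2 ≡ 457^2 = 208849 ≡ 339 (mod 719)
187^8 = (187^4)^2 ≡ 339^2 = 114921 ≡ 600 (mod 719)
187^16 = (187^8)^2 ≡ 600^2 = 360000 ≡ 500 (mod 719)
187^32 = (187^16)^2 ≡ 500^2 = 250000 ≡ 507 (mod 719)
187^52 = 187^32 · 187^16 · 187^4 ≡ 507 · 500 · 339 ≡ 182 (mod 719).

182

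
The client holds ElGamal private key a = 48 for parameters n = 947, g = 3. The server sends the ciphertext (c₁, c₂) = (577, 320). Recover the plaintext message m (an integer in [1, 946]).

564

Shared mask s = c₁^a mod n = 577^48 mod 947.
577^1 ≡ 577 (mod 947)
577^2 = (577^1)^2 ≡ 577^2 = 332929 ≡ 532 (mod 947)
577^4 = (577^2)^2 ≡ 532^2 = 283024 ≡ 818 (mod 947)
577^8 = (577^4)^2 ≡ 818^2 = 669124 ≡ 542 (mod 947)
577^16 = (577^8)^2 ≡ 542^2 = 293764 ≡ 194 (mod 947)
577^32 = (577^16)^2 ≡ 194^2 = 37636 ≡ 703 (mod 947)
577^48 = 577^32 · 577^16 ≡ 703 · 194 ≡ 14 (mod 947).
So s = 14; s⁻¹ ≡ 203 (mod 947).
m = c₂ · s⁻¹ mod 947 = 320 · 203 mod 947 = 564.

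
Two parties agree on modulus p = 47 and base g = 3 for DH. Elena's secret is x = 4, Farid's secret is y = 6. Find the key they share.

Farid sends B = g^y mod p = 3^6 mod 47.
3^1 ≡ 3 (mod 47)
3^2 = (3^1)^2 ≡ 3^2 = 9 ≡ 9 (mod 47)
3^4 = (3^2)^2 ≡ 9^2 = 81 ≡ 34 (mod 47)
3^6 = 3^4 · 3^2 ≡ 34 · 9 ≡ 24 (mod 47).
So B = 24. Elena then computes K = B^x mod p = 24^4 mod 47.
24^1 ≡ 24 (mod 47)
24^2 = (24^1)^2 ≡ 24^2 = 576 ≡ 12 (mod 47)
24^4 = (24^2)^2 ≡ 12^2 = 144 ≡ 3 (mod 47)

3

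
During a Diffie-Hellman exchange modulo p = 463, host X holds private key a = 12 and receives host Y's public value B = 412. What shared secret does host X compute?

34

Shared key K = 412^12 mod 463.
412^1 ≡ 412 (mod 463)
412^2 = (412^1)^2 ≡ 412^2 = 169744 ≡ 286 (mod 463)
412^4 = (412^2)^2 ≡ 286^2 = 81796 ≡ 308 (mod 463)
412^8 = (412^4)^2 ≡ 308^2 = 94864 ≡ 412 (mod 463)
412^12 = 412^8 · 412^4 ≡ 412 · 308 ≡ 34 (mod 463).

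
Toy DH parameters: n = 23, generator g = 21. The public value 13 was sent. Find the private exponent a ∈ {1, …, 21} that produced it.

18

Try successive powers of 21 modulo 23:
21^1 ≡ 21
21^2 ≡ 4
21^3 ≡ 15
21^4 ≡ 16
21^5 ≡ 14
21^6 ≡ 18
21^7 ≡ 10
21^8 ≡ 3
21^9 ≡ 17
21^10 ≡ 12
21^11 ≡ 22
21^12 ≡ 2
21^13 ≡ 19
21^14 ≡ 8
21^15 ≡ 7
21^16 ≡ 9
21^17 ≡ 5
21^18 ≡ 13
Found: a = 18.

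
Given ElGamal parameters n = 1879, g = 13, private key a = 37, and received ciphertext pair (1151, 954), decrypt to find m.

Shared mask s = c₁^a mod n = 1151^37 mod 1879.
1151^1 ≡ 1151 (mod 1879)
1151^2 = (1151^1)^2 ≡ 1151^2 = 1324801 ≡ 106 (mod 1879)
1151^4 = (1151^2)^2 ≡ 106^2 = 11236 ≡ 1841 (mod 1879)
1151^8 = (1151^4)^2 ≡ 1841^2 = 3389281 ≡ 1444 (mod 1879)
1151^16 = (1151^8)^2 ≡ 1444^2 = 2085136 ≡ 1325 (mod 1879)
1151^32 = (1151^16)^2 ≡ 1325^2 = 1755625 ≡ 639 (mod 1879)
1151^37 = 1151^32 · 1151^4 · 1151^1 ≡ 639 · 1841 · 1151 ≡ 1543 (mod 1879).
So s = 1543; s⁻¹ ≡ 576 (mod 1879).
m = c₂ · s⁻¹ mod 1879 = 954 · 576 mod 1879 = 836.

836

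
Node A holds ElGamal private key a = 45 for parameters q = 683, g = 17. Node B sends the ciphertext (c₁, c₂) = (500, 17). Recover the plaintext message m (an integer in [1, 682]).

Shared mask s = c₁^a mod q = 500^45 mod 683.
500^1 ≡ 500 (mod 683)
500^2 = (500^1)^2 ≡ 500^2 = 250000 ≡ 22 (mod 683)
500^4 = (500^2)^2 ≡ 22^2 = 484 ≡ 484 (mod 683)
500^8 = (500^4)^2 ≡ 484^2 = 234256 ≡ 670 (mod 683)
500^16 = (500^8)^2 ≡ 670^2 = 448900 ≡ 169 (mod 683)
500^32 = (500^16)^2 ≡ 169^2 = 28561 ≡ 558 (mod 683)
500^45 = 500^32 · 500^8 · 500^4 · 500^1 ≡ 558 · 670 · 484 · 500 ≡ 456 (mod 683).
So s = 456; s⁻¹ ≡ 343 (mod 683).
m = c₂ · s⁻¹ mod 683 = 17 · 343 mod 683 = 367.

367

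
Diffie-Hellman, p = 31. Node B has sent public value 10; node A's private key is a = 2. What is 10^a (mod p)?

Shared key K = 10^2 mod 31.
10^1 ≡ 10 (mod 31)
10^2 = (10^1)^2 ≡ 10^2 = 100 ≡ 7 (mod 31)

7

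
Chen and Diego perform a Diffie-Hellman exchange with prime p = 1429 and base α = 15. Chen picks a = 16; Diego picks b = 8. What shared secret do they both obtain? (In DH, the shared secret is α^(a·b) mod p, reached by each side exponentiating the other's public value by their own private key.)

39

Diego sends B = α^b mod p = 15^8 mod 1429.
15^1 ≡ 15 (mod 1429)
15^2 = (15^1)^2 ≡ 15^2 = 225 ≡ 225 (mod 1429)
15^4 = (15^2)^2 ≡ 225^2 = 50625 ≡ 610 (mod 1429)
15^8 = (15^4)^2 ≡ 610^2 = 372100 ≡ 560 (mod 1429)
So B = 560. Chen then computes K = B^a mod p = 560^16 mod 1429.
560^1 ≡ 560 (mod 1429)
560^2 = (560^1)^2 ≡ 560^2 = 313600 ≡ 649 (mod 1429)
560^4 = (560^2)^2 ≡ 649^2 = 421201 ≡ 1075 (mod 1429)
560^8 = (560^4)^2 ≡ 1075^2 = 1155625 ≡ 993 (mod 1429)
560^16 = (560^8)^2 ≡ 993^2 = 986049 ≡ 39 (mod 1429)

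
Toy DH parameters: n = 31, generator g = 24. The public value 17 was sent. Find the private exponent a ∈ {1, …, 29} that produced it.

19

Try successive powers of 24 modulo 31:
24^1 ≡ 24
24^2 ≡ 18
24^3 ≡ 29
24^4 ≡ 14
24^5 ≡ 26
24^6 ≡ 4
24^7 ≡ 3
24^8 ≡ 10
24^9 ≡ 23
24^10 ≡ 25
24^11 ≡ 11
24^12 ≡ 16
24^13 ≡ 12
24^14 ≡ 9
24^15 ≡ 30
24^16 ≡ 7
24^17 ≡ 13
24^18 ≡ 2
24^19 ≡ 17
Found: a = 19.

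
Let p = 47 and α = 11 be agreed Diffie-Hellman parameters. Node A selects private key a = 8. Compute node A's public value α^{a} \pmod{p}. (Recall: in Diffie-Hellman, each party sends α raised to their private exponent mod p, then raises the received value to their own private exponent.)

Public value = 11^{8} \pmod{47}.
11^1 ≡ 11 (mod 47)
11^2 = (11^1)^2 ≡ 11^2 = 121 ≡ 27 (mod 47)
11^4 = (11^2)^2 ≡ 27^2 = 729 ≡ 24 (mod 47)
11^8 = (11^4)^2 ≡ 24^2 = 576 ≡ 12 (mod 47)

12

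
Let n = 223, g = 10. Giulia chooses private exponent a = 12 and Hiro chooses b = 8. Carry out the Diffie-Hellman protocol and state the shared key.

169

Hiro sends B = g^b mod n = 10^8 mod 223.
10^1 ≡ 10 (mod 223)
10^2 = (10^1)^2 ≡ 10^2 = 100 ≡ 100 (mod 223)
10^4 = (10^2)^2 ≡ 100^2 = 10000 ≡ 188 (mod 223)
10^8 = (10^4)^2 ≡ 188^2 = 35344 ≡ 110 (mod 223)
So B = 110. Giulia then computes K = B^a mod n = 110^12 mod 223.
110^1 ≡ 110 (mod 223)
110^2 = (110^1)^2 ≡ 110^2 = 12100 ≡ 58 (mod 223)
110^4 = (110^2)^2 ≡ 58^2 = 3364 ≡ 19 (mod 223)
110^8 = (110^4)^2 ≡ 19^2 = 361 ≡ 138 (mod 223)
110^12 = 110^8 · 110^4 ≡ 138 · 19 ≡ 169 (mod 223).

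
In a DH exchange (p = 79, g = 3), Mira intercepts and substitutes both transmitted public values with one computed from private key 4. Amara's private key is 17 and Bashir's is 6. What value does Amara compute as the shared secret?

11

Amara receives Mira's public value M = 3^4 mod 79 instead of the honest one.
3^1 ≡ 3 (mod 79)
3^2 = (3^1)^2 ≡ 3^2 = 9 ≡ 9 (mod 79)
3^4 = (3^2)^2 ≡ 9^2 = 81 ≡ 2 (mod 79)
So M = 2. Amara computes K = M^17 mod 79.
2^1 ≡ 2 (mod 79)
2^2 = (2^1)^2 ≡ 2^2 = 4 ≡ 4 (mod 79)
2^4 = (2^2)^2 ≡ 4^2 = 16 ≡ 16 (mod 79)
2^8 = (2^4)^2 ≡ 16^2 = 256 ≡ 19 (mod 79)
2^16 = (2^8)^2 ≡ 19^2 = 361 ≡ 45 (mod 79)
2^17 = 2^16 · 2^1 ≡ 45 · 2 ≡ 11 (mod 79).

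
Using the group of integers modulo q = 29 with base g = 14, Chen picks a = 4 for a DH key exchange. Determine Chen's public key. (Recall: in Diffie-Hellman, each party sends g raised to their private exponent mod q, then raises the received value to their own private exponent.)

Public value = 14^4 mod 29.
14^1 ≡ 14 (mod 29)
14^2 = (14^1)^2 ≡ 14^2 = 196 ≡ 22 (mod 29)
14^4 = (14^2)^2 ≡ 22^2 = 484 ≡ 20 (mod 29)

20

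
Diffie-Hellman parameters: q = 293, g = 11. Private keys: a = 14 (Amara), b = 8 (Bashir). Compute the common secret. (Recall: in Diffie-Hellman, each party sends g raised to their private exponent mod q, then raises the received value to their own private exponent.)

133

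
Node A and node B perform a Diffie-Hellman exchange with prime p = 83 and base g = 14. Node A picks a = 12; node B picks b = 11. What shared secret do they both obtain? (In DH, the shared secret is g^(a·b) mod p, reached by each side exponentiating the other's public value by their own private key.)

41

Node B sends B = g^b mod p = 14^11 mod 83.
14^1 ≡ 14 (mod 83)
14^2 = (14^1)^2 ≡ 14^2 = 196 ≡ 30 (mod 83)
14^4 = (14^2)^2 ≡ 30^2 = 900 ≡ 70 (mod 83)
14^8 = (14^4)^2 ≡ 70^2 = 4900 ≡ 3 (mod 83)
14^11 = 14^8 · 14^2 · 14^1 ≡ 3 · 30 · 14 ≡ 15 (mod 83).
So B = 15. Node A then computes K = B^a mod p = 15^12 mod 83.
15^1 ≡ 15 (mod 83)
15^2 = (15^1)^2 ≡ 15^2 = 225 ≡ 59 (mod 83)
15^4 = (15^2)^2 ≡ 59^2 = 3481 ≡ 78 (mod 83)
15^8 = (15^4)^2 ≡ 78^2 = 6084 ≡ 25 (mod 83)
15^12 = 15^8 · 15^4 ≡ 25 · 78 ≡ 41 (mod 83).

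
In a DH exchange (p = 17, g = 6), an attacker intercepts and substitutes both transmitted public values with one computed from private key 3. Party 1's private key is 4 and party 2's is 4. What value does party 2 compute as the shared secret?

Party 2 receives an attacker's public value M = 6^3 mod 17 instead of the honest one.
6^1 ≡ 6 (mod 17)
6^2 = (6^1)^2 ≡ 6^2 = 36 ≡ 2 (mod 17)
6^3 = 6^2 · 6^1 ≡ 2 · 6 ≡ 12 (mod 17).
So M = 12. Party 2 computes K = M^4 mod 17.
12^1 ≡ 12 (mod 17)
12^2 = (12^1)^2 ≡ 12^2 = 144 ≡ 8 (mod 17)
12^4 = (12^2)^2 ≡ 8^2 = 64 ≡ 13 (mod 17)

13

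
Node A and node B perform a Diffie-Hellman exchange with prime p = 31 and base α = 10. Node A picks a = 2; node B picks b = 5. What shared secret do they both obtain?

5

Node B sends B = α^b mod p = 10^5 mod 31.
10^1 ≡ 10 (mod 31)
10^2 = (10^1)^2 ≡ 10^2 = 100 ≡ 7 (mod 31)
10^4 = (10^2)^2 ≡ 7^2 = 49 ≡ 18 (mod 31)
10^5 = 10^4 · 10^1 ≡ 18 · 10 ≡ 25 (mod 31).
So B = 25. Node A then computes K = B^a mod p = 25^2 mod 31.
25^1 ≡ 25 (mod 31)
25^2 = (25^1)^2 ≡ 25^2 = 625 ≡ 5 (mod 31)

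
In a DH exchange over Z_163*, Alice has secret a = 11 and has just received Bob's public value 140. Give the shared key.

Shared key K = 140^11 mod 163.
140^1 ≡ 140 (mod 163)
140^2 = (140^1)^2 ≡ 140^2 = 19600 ≡ 40 (mod 163)
140^4 = (140^2)^2 ≡ 40^2 = 1600 ≡ 133 (mod 163)
140^8 = (140^4)^2 ≡ 133^2 = 17689 ≡ 85 (mod 163)
140^11 = 140^8 · 140^2 · 140^1 ≡ 85 · 40 · 140 ≡ 40 (mod 163).

40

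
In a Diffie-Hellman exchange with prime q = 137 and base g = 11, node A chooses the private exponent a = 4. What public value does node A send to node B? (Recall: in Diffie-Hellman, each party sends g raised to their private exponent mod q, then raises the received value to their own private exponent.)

Public value = 11^4 mod 137.
11^1 ≡ 11 (mod 137)
11^2 = (11^1)^2 ≡ 11^2 = 121 ≡ 121 (mod 137)
11^4 = (11^2)^2 ≡ 121^2 = 14641 ≡ 119 (mod 137)

119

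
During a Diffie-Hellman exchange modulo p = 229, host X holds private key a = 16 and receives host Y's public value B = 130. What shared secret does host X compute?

14

Shared key K = 130^16 mod 229.
130^1 ≡ 130 (mod 229)
130^2 = (130^1)^2 ≡ 130^2 = 16900 ≡ 183 (mod 229)
130^4 = (130^2)^2 ≡ 183^2 = 33489 ≡ 55 (mod 229)
130^8 = (130^4)^2 ≡ 55^2 = 3025 ≡ 48 (mod 229)
130^16 = (130^8)^2 ≡ 48^2 = 2304 ≡ 14 (mod 229)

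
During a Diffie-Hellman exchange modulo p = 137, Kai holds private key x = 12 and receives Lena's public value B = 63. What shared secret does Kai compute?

Shared key K = 63^12 mod 137.
63^1 ≡ 63 (mod 137)
63^2 = (63^1)^2 ≡ 63^2 = 3969 ≡ 133 (mod 137)
63^4 = (63^2)^2 ≡ 133^2 = 17689 ≡ 16 (mod 137)
63^8 = (63^4)^2 ≡ 16^2 = 256 ≡ 119 (mod 137)
63^12 = 63^8 · 63^4 ≡ 119 · 16 ≡ 123 (mod 137).

123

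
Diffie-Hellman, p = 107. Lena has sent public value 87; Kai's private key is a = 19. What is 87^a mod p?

34

Shared key K = 87^19 mod 107.
87^1 ≡ 87 (mod 107)
87^2 = (87^1)^2 ≡ 87^2 = 7569 ≡ 79 (mod 107)
87^4 = (87^2)^2 ≡ 79^2 = 6241 ≡ 35 (mod 107)
87^8 = (87^4)^2 ≡ 35^2 = 1225 ≡ 48 (mod 107)
87^16 = (87^8)^2 ≡ 48^2 = 2304 ≡ 57 (mod 107)
87^19 = 87^16 · 87^2 · 87^1 ≡ 57 · 79 · 87 ≡ 34 (mod 107).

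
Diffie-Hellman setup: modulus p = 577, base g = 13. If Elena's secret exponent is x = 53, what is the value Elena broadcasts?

Public value = 13^53 (mod 577).
13^1 ≡ 13 (mod 577)
13^2 = (13^1)^2 ≡ 13^2 = 169 ≡ 169 (mod 577)
13^4 = (13^2)^2 ≡ 169^2 = 28561 ≡ 288 (mod 577)
13^8 = (13^4)^2 ≡ 288^2 = 82944 ≡ 433 (mod 577)
13^16 = (13^8)^2 ≡ 433^2 = 187489 ≡ 541 (mod 577)
13^32 = (13^16)^2 ≡ 541^2 = 292681 ≡ 142 (mod 577)
13^53 = 13^32 · 13^16 · 13^4 · 13^1 ≡ 142 · 541 · 288 · 13 ≡ 339 (mod 577).

339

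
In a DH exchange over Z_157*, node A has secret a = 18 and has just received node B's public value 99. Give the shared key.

Shared key K = 99^18 mod 157.
99^1 ≡ 99 (mod 157)
99^2 = (99^1)^2 ≡ 99^2 = 9801 ≡ 67 (mod 157)
99^4 = (99^2)^2 ≡ 67^2 = 4489 ≡ 93 (mod 157)
99^8 = (99^4)^2 ≡ 93^2 = 8649 ≡ 14 (mod 157)
99^16 = (99^8)^2 ≡ 14^2 = 196 ≡ 39 (mod 157)
99^18 = 99^16 · 99^2 ≡ 39 · 67 ≡ 101 (mod 157).

101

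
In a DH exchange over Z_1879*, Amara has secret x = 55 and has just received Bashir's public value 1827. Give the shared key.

Shared key K = 1827^55 mod 1879.
1827^1 ≡ 1827 (mod 1879)
1827^2 = (1827^1)^2 ≡ 1827^2 = 3337929 ≡ 825 (mod 1879)
1827^4 = (1827^2)^2 ≡ 825^2 = 680625 ≡ 427 (mod 1879)
1827^8 = (1827^4)^2 ≡ 427^2 = 182329 ≡ 66 (mod 1879)
1827^16 = (1827^8)^2 ≡ 66^2 = 4356 ≡ 598 (mod 1879)
1827^32 = (1827^16)^2 ≡ 598^2 = 357604 ≡ 594 (mod 1879)
1827^55 = 1827^32 · 1827^16 · 1827^4 · 1827^2 · 1827^1 ≡ 594 · 598 · 427 · 825 · 1827 ≡ 114 (mod 1879).

114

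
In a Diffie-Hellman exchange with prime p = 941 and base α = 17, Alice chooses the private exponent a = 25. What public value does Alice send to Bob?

40

Public value = 17^{25} \pmod{941}.
17^1 ≡ 17 (mod 941)
17^2 = (17^1)^2 ≡ 17^2 = 289 ≡ 289 (mod 941)
17^4 = (17^2)^2 ≡ 289^2 = 83521 ≡ 713 (mod 941)
17^8 = (17^4)^2 ≡ 713^2 = 508369 ≡ 229 (mod 941)
17^16 = (17^8)^2 ≡ 229^2 = 52441 ≡ 686 (mod 941)
17^25 = 17^16 · 17^8 · 17^1 ≡ 686 · 229 · 17 ≡ 40 (mod 941).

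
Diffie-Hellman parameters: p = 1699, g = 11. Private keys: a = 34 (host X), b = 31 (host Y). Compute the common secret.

Host Y sends B = g^b mod p = 11^31 mod 1699.
11^1 ≡ 11 (mod 1699)
11^2 = (11^1)^2 ≡ 11^2 = 121 ≡ 121 (mod 1699)
11^4 = (11^2)^2 ≡ 121^2 = 14641 ≡ 1049 (mod 1699)
11^8 = (11^4)^2 ≡ 1049^2 = 1100401 ≡ 1148 (mod 1699)
11^16 = (11^8)^2 ≡ 1148^2 = 1317904 ≡ 1179 (mod 1699)
11^31 = 11^16 · 11^8 · 11^4 · 11^2 · 11^1 ≡ 1179 · 1148 · 1049 · 121 · 11 ≡ 178 (mod 1699).
So B = 178. Host X then computes K = B^a mod p = 178^34 mod 1699.
178^1 ≡ 178 (mod 1699)
178^2 = (178^1)^2 ≡ 178^2 = 31684 ≡ 1102 (mod 1699)
178^4 = (178^2)^2 ≡ 1102^2 = 1214404 ≡ 1318 (mod 1699)
178^8 = (178^4)^2 ≡ 1318^2 = 1737124 ≡ 746 (mod 1699)
178^16 = (178^8)^2 ≡ 746^2 = 556516 ≡ 943 (mod 1699)
178^32 = (178^16)^2 ≡ 943^2 = 889249 ≡ 672 (mod 1699)
178^34 = 178^32 · 178^2 ≡ 672 · 1102 ≡ 1479 (mod 1699).

1479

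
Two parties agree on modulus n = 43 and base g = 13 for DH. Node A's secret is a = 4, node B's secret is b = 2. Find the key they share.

38

Node B sends B = g^b mod n = 13^2 mod 43.
13^1 ≡ 13 (mod 43)
13^2 = (13^1)^2 ≡ 13^2 = 169 ≡ 40 (mod 43)
So B = 40. Node A then computes K = B^a mod n = 40^4 mod 43.
40^1 ≡ 40 (mod 43)
40^2 = (40^1)^2 ≡ 40^2 = 1600 ≡ 9 (mod 43)
40^4 = (40^2)^2 ≡ 9^2 = 81 ≡ 38 (mod 43)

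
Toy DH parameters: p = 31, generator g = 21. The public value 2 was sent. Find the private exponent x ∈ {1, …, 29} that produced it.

Try successive powers of 21 modulo 31:
21^1 ≡ 21
21^2 ≡ 7
21^3 ≡ 23
21^4 ≡ 18
21^5 ≡ 6
21^6 ≡ 2
Found: x = 6.

6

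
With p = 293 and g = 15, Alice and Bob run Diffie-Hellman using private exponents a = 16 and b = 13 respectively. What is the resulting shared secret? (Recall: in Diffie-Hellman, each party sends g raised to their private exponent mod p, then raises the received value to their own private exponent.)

Bob sends B = g^b mod p = 15^13 mod 293.
15^1 ≡ 15 (mod 293)
15^2 = (15^1)^2 ≡ 15^2 = 225 ≡ 225 (mod 293)
15^4 = (15^2)^2 ≡ 225^2 = 50625 ≡ 229 (mod 293)
15^8 = (15^4)^2 ≡ 229^2 = 52441 ≡ 287 (mod 293)
15^13 = 15^8 · 15^4 · 15^1 ≡ 287 · 229 · 15 ≡ 193 (mod 293).
So B = 193. Alice then computes K = B^a mod p = 193^16 mod 293.
193^1 ≡ 193 (mod 293)
193^2 = (193^1)^2 ≡ 193^2 = 37249 ≡ 38 (mod 293)
193^4 = (193^2)^2 ≡ 38^2 = 1444 ≡ 272 (mod 293)
193^8 = (193^4)^2 ≡ 272^2 = 73984 ≡ 148 (mod 293)
193^16 = (193^8)^2 ≡ 148^2 = 21904 ≡ 222 (mod 293)

222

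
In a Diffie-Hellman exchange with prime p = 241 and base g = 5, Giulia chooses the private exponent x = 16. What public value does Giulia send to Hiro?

91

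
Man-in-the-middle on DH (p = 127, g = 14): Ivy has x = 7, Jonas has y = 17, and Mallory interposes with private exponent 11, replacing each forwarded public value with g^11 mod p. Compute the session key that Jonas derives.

Jonas receives Mallory's public value M = 14^11 mod 127 instead of the honest one.
14^1 ≡ 14 (mod 127)
14^2 = (14^1)^2 ≡ 14^2 = 196 ≡ 69 (mod 127)
14^4 = (14^2)^2 ≡ 69^2 = 4761 ≡ 62 (mod 127)
14^8 = (14^4)^2 ≡ 62^2 = 3844 ≡ 34 (mod 127)
14^11 = 14^8 · 14^2 · 14^1 ≡ 34 · 69 · 14 ≡ 78 (mod 127).
So M = 78. Jonas computes K = M^17 mod 127.
78^1 ≡ 78 (mod 127)
78^2 = (78^1)^2 ≡ 78^2 = 6084 ≡ 115 (mod 127)
78^4 = (78^2)^2 ≡ 115^2 = 13225 ≡ 17 (mod 127)
78^8 = (78^4)^2 ≡ 17^2 = 289 ≡ 35 (mod 127)
78^16 = (78^8)^2 ≡ 35^2 = 1225 ≡ 82 (mod 127)
78^17 = 78^16 · 78^1 ≡ 82 · 78 ≡ 46 (mod 127).

46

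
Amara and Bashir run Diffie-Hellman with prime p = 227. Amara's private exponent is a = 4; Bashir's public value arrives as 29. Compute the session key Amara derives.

Shared key K = 29^4 mod 227.
29^1 ≡ 29 (mod 227)
29^2 = (29^1)^2 ≡ 29^2 = 841 ≡ 160 (mod 227)
29^4 = (29^2)^2 ≡ 160^2 = 25600 ≡ 176 (mod 227)

176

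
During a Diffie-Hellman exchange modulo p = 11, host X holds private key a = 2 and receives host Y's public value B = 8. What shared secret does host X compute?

9

Shared key K = 8^2 mod 11.
8^1 ≡ 8 (mod 11)
8^2 = (8^1)^2 ≡ 8^2 = 64 ≡ 9 (mod 11)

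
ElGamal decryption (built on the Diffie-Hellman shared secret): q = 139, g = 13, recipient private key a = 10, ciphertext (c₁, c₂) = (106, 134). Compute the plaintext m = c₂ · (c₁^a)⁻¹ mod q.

40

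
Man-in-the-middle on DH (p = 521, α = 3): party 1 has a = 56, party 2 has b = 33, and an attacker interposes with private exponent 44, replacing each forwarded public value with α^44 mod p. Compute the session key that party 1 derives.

Party 1 receives an attacker's public value M = 3^44 mod 521 instead of the honest one.
3^1 ≡ 3 (mod 521)
3^2 = (3^1)^2 ≡ 3^2 = 9 ≡ 9 (mod 521)
3^4 = (3^2)^2 ≡ 9^2 = 81 ≡ 81 (mod 521)
3^8 = (3^4)^2 ≡ 81^2 = 6561 ≡ 309 (mod 521)
3^16 = (3^8)^2 ≡ 309^2 = 95481 ≡ 138 (mod 521)
3^32 = (3^16)^2 ≡ 138^2 = 19044 ≡ 288 (mod 521)
3^44 = 3^32 · 3^8 · 3^4 ≡ 288 · 309 · 81 ≡ 317 (mod 521).
So M = 317. Party 1 computes K = M^56 mod 521.
317^1 ≡ 317 (mod 521)
317^2 = (317^1)^2 ≡ 317^2 = 100489 ≡ 457 (mod 521)
317^4 = (317^2)^2 ≡ 457^2 = 208849 ≡ 449 (mod 521)
317^8 = (317^4)^2 ≡ 449^2 = 201601 ≡ 495 (mod 521)
317^16 = (317^8)^2 ≡ 495^2 = 245025 ≡ 155 (mod 521)
317^32 = (317^16)^2 ≡ 155^2 = 24025 ≡ 59 (mod 521)
317^56 = 317^32 · 317^16 · 317^8 ≡ 59 · 155 · 495 ≡ 327 (mod 521).

327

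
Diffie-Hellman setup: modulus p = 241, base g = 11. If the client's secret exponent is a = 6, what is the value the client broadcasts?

211

Public value = 11^6 (mod 241).
11^1 ≡ 11 (mod 241)
11^2 = (11^1)^2 ≡ 11^2 = 121 ≡ 121 (mod 241)
11^4 = (11^2)^2 ≡ 121^2 = 14641 ≡ 181 (mod 241)
11^6 = 11^4 · 11^2 ≡ 181 · 121 ≡ 211 (mod 241).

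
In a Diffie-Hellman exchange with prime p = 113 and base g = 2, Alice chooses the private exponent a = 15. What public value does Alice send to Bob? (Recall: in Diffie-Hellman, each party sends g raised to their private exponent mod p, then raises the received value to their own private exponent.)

111

Public value = 2^15 mod 113.
2^1 ≡ 2 (mod 113)
2^2 = (2^1)^2 ≡ 2^2 = 4 ≡ 4 (mod 113)
2^4 = (2^2)^2 ≡ 4^2 = 16 ≡ 16 (mod 113)
2^8 = (2^4)^2 ≡ 16^2 = 256 ≡ 30 (mod 113)
2^15 = 2^8 · 2^4 · 2^2 · 2^1 ≡ 30 · 16 · 4 · 2 ≡ 111 (mod 113).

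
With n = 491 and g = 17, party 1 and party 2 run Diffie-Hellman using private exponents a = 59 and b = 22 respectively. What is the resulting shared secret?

178

Party 1 sends A = g^a mod n = 17^59 mod 491.
17^1 ≡ 17 (mod 491)
17^2 = (17^1)^2 ≡ 17^2 = 289 ≡ 289 (mod 491)
17^4 = (17^2)^2 ≡ 289^2 = 83521 ≡ 51 (mod 491)
17^8 = (17^4)^2 ≡ 51^2 = 2601 ≡ 146 (mod 491)
17^16 = (17^8)^2 ≡ 146^2 = 21316 ≡ 203 (mod 491)
17^32 = (17^16)^2 ≡ 203^2 = 41209 ≡ 456 (mod 491)
17^59 = 17^32 · 17^16 · 17^8 · 17^2 · 17^1 ≡ 456 · 203 · 146 · 289 · 17 ≡ 459 (mod 491).
So A = 459. Party 2 then computes K = A^b mod n = 459^22 mod 491.
459^1 ≡ 459 (mod 491)
459^2 = (459^1)^2 ≡ 459^2 = 210681 ≡ 42 (mod 491)
459^4 = (459^2)^2 ≡ 42^2 = 1764 ≡ 291 (mod 491)
459^8 = (459^4)^2 ≡ 291^2 = 84681 ≡ 229 (mod 491)
459^16 = (459^8)^2 ≡ 229^2 = 52441 ≡ 395 (mod 491)
459^22 = 459^16 · 459^4 · 459^2 ≡ 395 · 291 · 42 ≡ 178 (mod 491).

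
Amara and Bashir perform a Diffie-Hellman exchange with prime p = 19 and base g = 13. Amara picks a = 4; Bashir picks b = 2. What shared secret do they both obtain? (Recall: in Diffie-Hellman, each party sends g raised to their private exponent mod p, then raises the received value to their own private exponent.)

16

Amara sends A = g^a mod p = 13^4 mod 19.
13^1 ≡ 13 (mod 19)
13^2 = (13^1)^2 ≡ 13^2 = 169 ≡ 17 (mod 19)
13^4 = (13^2)^2 ≡ 17^2 = 289 ≡ 4 (mod 19)
So A = 4. Bashir then computes K = A^b mod p = 4^2 mod 19.
4^1 ≡ 4 (mod 19)
4^2 = (4^1)^2 ≡ 4^2 = 16 ≡ 16 (mod 19)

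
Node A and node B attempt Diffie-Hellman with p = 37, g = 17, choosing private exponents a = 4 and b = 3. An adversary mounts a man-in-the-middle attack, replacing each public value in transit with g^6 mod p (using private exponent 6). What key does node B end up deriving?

36

Node B receives an adversary's public value M = 17^6 mod 37 instead of the honest one.
17^1 ≡ 17 (mod 37)
17^2 = (17^1)^2 ≡ 17^2 = 289 ≡ 30 (mod 37)
17^4 = (17^2)^2 ≡ 30^2 = 900 ≡ 12 (mod 37)
17^6 = 17^4 · 17^2 ≡ 12 · 30 ≡ 27 (mod 37).
So M = 27. Node B computes K = M^3 mod 37.
27^1 ≡ 27 (mod 37)
27^2 = (27^1)^2 ≡ 27^2 = 729 ≡ 26 (mod 37)
27^3 = 27^2 · 27^1 ≡ 26 · 27 ≡ 36 (mod 37).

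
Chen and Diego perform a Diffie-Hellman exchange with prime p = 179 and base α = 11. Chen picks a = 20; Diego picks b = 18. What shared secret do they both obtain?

142

Chen sends A = α^a mod p = 11^20 mod 179.
11^1 ≡ 11 (mod 179)
11^2 = (11^1)^2 ≡ 11^2 = 121 ≡ 121 (mod 179)
11^4 = (11^2)^2 ≡ 121^2 = 14641 ≡ 142 (mod 179)
11^8 = (11^4)^2 ≡ 142^2 = 20164 ≡ 116 (mod 179)
11^16 = (11^8)^2 ≡ 116^2 = 13456 ≡ 31 (mod 179)
11^20 = 11^16 · 11^4 ≡ 31 · 142 ≡ 106 (mod 179).
So A = 106. Diego then computes K = A^b mod p = 106^18 mod 179.
106^1 ≡ 106 (mod 179)
106^2 = (106^1)^2 ≡ 106^2 = 11236 ≡ 138 (mod 179)
106^4 = (106^2)^2 ≡ 138^2 = 19044 ≡ 70 (mod 179)
106^8 = (106^4)^2 ≡ 70^2 = 4900 ≡ 67 (mod 179)
106^16 = (106^8)^2 ≡ 67^2 = 4489 ≡ 14 (mod 179)
106^18 = 106^16 · 106^2 ≡ 14 · 138 ≡ 142 (mod 179).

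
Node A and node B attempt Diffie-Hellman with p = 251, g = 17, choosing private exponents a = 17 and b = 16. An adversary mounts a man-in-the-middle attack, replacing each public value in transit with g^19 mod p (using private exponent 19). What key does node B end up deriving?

49

Node B receives an adversary's public value M = 17^19 mod 251 instead of the honest one.
17^1 ≡ 17 (mod 251)
17^2 = (17^1)^2 ≡ 17^2 = 289 ≡ 38 (mod 251)
17^4 = (17^2)^2 ≡ 38^2 = 1444 ≡ 189 (mod 251)
17^8 = (17^4)^2 ≡ 189^2 = 35721 ≡ 79 (mod 251)
17^16 = (17^8)^2 ≡ 79^2 = 6241 ≡ 217 (mod 251)
17^19 = 17^16 · 17^2 · 17^1 ≡ 217 · 38 · 17 ≡ 124 (mod 251).
So M = 124. Node B computes K = M^16 mod 251.
124^1 ≡ 124 (mod 251)
124^2 = (124^1)^2 ≡ 124^2 = 15376 ≡ 65 (mod 251)
124^4 = (124^2)^2 ≡ 65^2 = 4225 ≡ 209 (mod 251)
124^8 = (124^4)^2 ≡ 209^2 = 43681 ≡ 7 (mod 251)
124^16 = (124^8)^2 ≡ 7^2 = 49 ≡ 49 (mod 251)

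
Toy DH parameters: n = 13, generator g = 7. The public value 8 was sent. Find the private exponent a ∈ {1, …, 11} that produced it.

9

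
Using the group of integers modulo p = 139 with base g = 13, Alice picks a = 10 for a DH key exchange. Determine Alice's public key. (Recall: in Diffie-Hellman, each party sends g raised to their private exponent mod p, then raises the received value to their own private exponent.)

20

Public value = 13^10 (mod 139).
13^1 ≡ 13 (mod 139)
13^2 = (13^1)^2 ≡ 13^2 = 169 ≡ 30 (mod 139)
13^4 = (13^2)^2 ≡ 30^2 = 900 ≡ 66 (mod 139)
13^8 = (13^4)^2 ≡ 66^2 = 4356 ≡ 47 (mod 139)
13^10 = 13^8 · 13^2 ≡ 47 · 30 ≡ 20 (mod 139).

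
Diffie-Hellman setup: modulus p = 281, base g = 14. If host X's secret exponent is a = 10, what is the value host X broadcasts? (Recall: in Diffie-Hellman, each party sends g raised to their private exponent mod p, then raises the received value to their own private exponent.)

Public value = 14^10 (mod 281).
14^1 ≡ 14 (mod 281)
14^2 = (14^1)^2 ≡ 14^2 = 196 ≡ 196 (mod 281)
14^4 = (14^2)^2 ≡ 196^2 = 38416 ≡ 200 (mod 281)
14^8 = (14^4)^2 ≡ 200^2 = 40000 ≡ 98 (mod 281)
14^10 = 14^8 · 14^2 ≡ 98 · 196 ≡ 100 (mod 281).

100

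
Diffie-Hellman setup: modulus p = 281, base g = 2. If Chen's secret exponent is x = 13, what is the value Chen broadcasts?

43

Public value = 2^13 (mod 281).
2^1 ≡ 2 (mod 281)
2^2 = (2^1)^2 ≡ 2^2 = 4 ≡ 4 (mod 281)
2^4 = (2^2)^2 ≡ 4^2 = 16 ≡ 16 (mod 281)
2^8 = (2^4)^2 ≡ 16^2 = 256 ≡ 256 (mod 281)
2^13 = 2^8 · 2^4 · 2^1 ≡ 256 · 16 · 2 ≡ 43 (mod 281).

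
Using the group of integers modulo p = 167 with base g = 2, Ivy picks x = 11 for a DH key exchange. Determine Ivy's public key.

44

Public value = 2^11 mod 167.
2^1 ≡ 2 (mod 167)
2^2 = (2^1)^2 ≡ 2^2 = 4 ≡ 4 (mod 167)
2^4 = (2^2)^2 ≡ 4^2 = 16 ≡ 16 (mod 167)
2^8 = (2^4)^2 ≡ 16^2 = 256 ≡ 89 (mod 167)
2^11 = 2^8 · 2^2 · 2^1 ≡ 89 · 4 · 2 ≡ 44 (mod 167).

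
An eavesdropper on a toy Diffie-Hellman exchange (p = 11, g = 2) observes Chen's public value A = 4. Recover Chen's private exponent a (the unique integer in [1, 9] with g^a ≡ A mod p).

Try successive powers of 2 modulo 11:
2^1 ≡ 2
2^2 ≡ 4
Found: a = 2.

2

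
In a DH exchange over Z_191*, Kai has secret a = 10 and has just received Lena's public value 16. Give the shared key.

5

Shared key K = 16^10 mod 191.
16^1 ≡ 16 (mod 191)
16^2 = (16^1)^2 ≡ 16^2 = 256 ≡ 65 (mod 191)
16^4 = (16^2)^2 ≡ 65^2 = 4225 ≡ 23 (mod 191)
16^8 = (16^4)^2 ≡ 23^2 = 529 ≡ 147 (mod 191)
16^10 = 16^8 · 16^2 ≡ 147 · 65 ≡ 5 (mod 191).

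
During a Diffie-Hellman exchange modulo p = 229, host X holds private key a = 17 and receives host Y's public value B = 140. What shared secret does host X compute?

211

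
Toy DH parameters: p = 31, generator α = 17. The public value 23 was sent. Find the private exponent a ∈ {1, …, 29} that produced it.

Try successive powers of 17 modulo 31:
17^1 ≡ 17
17^2 ≡ 10
17^3 ≡ 15
17^4 ≡ 7
17^5 ≡ 26
17^6 ≡ 8
17^7 ≡ 12
17^8 ≡ 18
17^9 ≡ 27
17^10 ≡ 25
17^11 ≡ 22
17^12 ≡ 2
17^13 ≡ 3
17^14 ≡ 20
17^15 ≡ 30
17^16 ≡ 14
17^17 ≡ 21
17^18 ≡ 16
17^19 ≡ 24
17^20 ≡ 5
17^21 ≡ 23
Found: a = 21.

21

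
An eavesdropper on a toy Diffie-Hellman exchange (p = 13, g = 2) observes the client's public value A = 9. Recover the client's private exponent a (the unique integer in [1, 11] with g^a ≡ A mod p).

8

Try successive powers of 2 modulo 13:
2^1 ≡ 2
2^2 ≡ 4
2^3 ≡ 8
2^4 ≡ 3
2^5 ≡ 6
2^6 ≡ 12
2^7 ≡ 11
2^8 ≡ 9
Found: a = 8.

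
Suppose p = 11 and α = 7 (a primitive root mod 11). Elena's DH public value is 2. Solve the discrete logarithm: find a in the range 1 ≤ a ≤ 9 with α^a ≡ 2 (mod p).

3

Try successive powers of 7 modulo 11:
7^1 ≡ 7
7^2 ≡ 5
7^3 ≡ 2
Found: a = 3.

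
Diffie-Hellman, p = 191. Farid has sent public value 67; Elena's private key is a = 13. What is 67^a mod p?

Shared key K = 67^13 mod 191.
67^1 ≡ 67 (mod 191)
67^2 = (67^1)^2 ≡ 67^2 = 4489 ≡ 96 (mod 191)
67^4 = (67^2)^2 ≡ 96^2 = 9216 ≡ 48 (mod 191)
67^8 = (67^4)^2 ≡ 48^2 = 2304 ≡ 12 (mod 191)
67^13 = 67^8 · 67^4 · 67^1 ≡ 12 · 48 · 67 ≡ 10 (mod 191).

10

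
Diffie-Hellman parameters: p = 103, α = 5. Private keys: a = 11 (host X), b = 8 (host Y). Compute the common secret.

4

Host X sends A = α^a mod p = 5^11 mod 103.
5^1 ≡ 5 (mod 103)
5^2 = (5^1)^2 ≡ 5^2 = 25 ≡ 25 (mod 103)
5^4 = (5^2)^2 ≡ 25^2 = 625 ≡ 7 (mod 103)
5^8 = (5^4)^2 ≡ 7^2 = 49 ≡ 49 (mod 103)
5^11 = 5^8 · 5^2 · 5^1 ≡ 49 · 25 · 5 ≡ 48 (mod 103).
So A = 48. Host Y then computes K = A^b mod p = 48^8 mod 103.
48^1 ≡ 48 (mod 103)
48^2 = (48^1)^2 ≡ 48^2 = 2304 ≡ 38 (mod 103)
48^4 = (48^2)^2 ≡ 38^2 = 1444 ≡ 2 (mod 103)
48^8 = (48^4)^2 ≡ 2^2 = 4 ≡ 4 (mod 103)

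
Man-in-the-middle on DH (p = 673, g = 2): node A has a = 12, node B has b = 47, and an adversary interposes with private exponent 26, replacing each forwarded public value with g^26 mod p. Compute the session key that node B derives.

Node B receives an adversary's public value M = 2^26 mod 673 instead of the honest one.
2^1 ≡ 2 (mod 673)
2^2 = (2^1)^2 ≡ 2^2 = 4 ≡ 4 (mod 673)
2^4 = (2^2)^2 ≡ 4^2 = 16 ≡ 16 (mod 673)
2^8 = (2^4)^2 ≡ 16^2 = 256 ≡ 256 (mod 673)
2^16 = (2^8)^2 ≡ 256^2 = 65536 ≡ 255 (mod 673)
2^26 = 2^16 · 2^8 · 2^2 ≡ 255 · 256 · 4 ≡ 669 (mod 673).
So M = 669. Node B computes K = M^47 mod 673.
669^1 ≡ 669 (mod 673)
669^2 = (669^1)^2 ≡ 669^2 = 447561 ≡ 16 (mod 673)
669^4 = (669^2)^2 ≡ 16^2 = 256 ≡ 256 (mod 673)
669^8 = (669^4)^2 ≡ 256^2 = 65536 ≡ 255 (mod 673)
669^16 = (669^8)^2 ≡ 255^2 = 65025 ≡ 417 (mod 673)
669^32 = (669^16)^2 ≡ 417^2 = 173889 ≡ 255 (mod 673)
669^47 = 669^32 · 669^8 · 669^4 · 669^2 · 669^1 ≡ 255 · 255 · 256 · 16 · 669 ≡ 168 (mod 673).

168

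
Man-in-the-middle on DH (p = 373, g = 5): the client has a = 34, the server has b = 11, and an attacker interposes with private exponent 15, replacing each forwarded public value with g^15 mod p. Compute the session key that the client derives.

The client receives an attacker's public value M = 5^15 mod 373 instead of the honest one.
5^1 ≡ 5 (mod 373)
5^2 = (5^1)^2 ≡ 5^2 = 25 ≡ 25 (mod 373)
5^4 = (5^2)^2 ≡ 25^2 = 625 ≡ 252 (mod 373)
5^8 = (5^4)^2 ≡ 252^2 = 63504 ≡ 94 (mod 373)
5^15 = 5^8 · 5^4 · 5^2 · 5^1 ≡ 94 · 252 · 25 · 5 ≡ 126 (mod 373).
So M = 126. The client computes K = M^34 mod 373.
126^1 ≡ 126 (mod 373)
126^2 = (126^1)^2 ≡ 126^2 = 15876 ≡ 210 (mod 373)
126^4 = (126^2)^2 ≡ 210^2 = 44100 ≡ 86 (mod 373)
126^8 = (126^4)^2 ≡ 86^2 = 7396 ≡ 309 (mod 373)
126^16 = (126^8)^2 ≡ 309^2 = 95481 ≡ 366 (mod 373)
126^32 = (126^16)^2 ≡ 366^2 = 133956 ≡ 49 (mod 373)
126^34 = 126^32 · 126^2 ≡ 49 · 210 ≡ 219 (mod 373).

219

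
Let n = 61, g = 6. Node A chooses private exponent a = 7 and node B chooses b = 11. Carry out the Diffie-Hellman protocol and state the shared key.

31

Node B sends B = g^b mod n = 6^11 mod 61.
6^1 ≡ 6 (mod 61)
6^2 = (6^1)^2 ≡ 6^2 = 36 ≡ 36 (mod 61)
6^4 = (6^2)^2 ≡ 36^2 = 1296 ≡ 15 (mod 61)
6^8 = (6^4)^2 ≡ 15^2 = 225 ≡ 42 (mod 61)
6^11 = 6^8 · 6^2 · 6^1 ≡ 42 · 36 · 6 ≡ 44 (mod 61).
So B = 44. Node A then computes K = B^a mod n = 44^7 mod 61.
44^1 ≡ 44 (mod 61)
44^2 = (44^1)^2 ≡ 44^2 = 1936 ≡ 45 (mod 61)
44^4 = (44^2)^2 ≡ 45^2 = 2025 ≡ 12 (mod 61)
44^7 = 44^4 · 44^2 · 44^1 ≡ 12 · 45 · 44 ≡ 31 (mod 61).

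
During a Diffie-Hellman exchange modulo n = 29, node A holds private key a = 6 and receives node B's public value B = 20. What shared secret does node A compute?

16

Shared key K = 20^6 mod 29.
20^1 ≡ 20 (mod 29)
20^2 = (20^1)^2 ≡ 20^2 = 400 ≡ 23 (mod 29)
20^4 = (20^2)^2 ≡ 23^2 = 529 ≡ 7 (mod 29)
20^6 = 20^4 · 20^2 ≡ 7 · 23 ≡ 16 (mod 29).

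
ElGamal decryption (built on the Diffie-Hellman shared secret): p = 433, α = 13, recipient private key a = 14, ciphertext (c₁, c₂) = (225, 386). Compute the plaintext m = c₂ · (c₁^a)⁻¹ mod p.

69

Shared mask s = c₁^a mod p = 225^14 mod 433.
225^1 ≡ 225 (mod 433)
225^2 = (225^1)^2 ≡ 225^2 = 50625 ≡ 397 (mod 433)
225^4 = (225^2)^2 ≡ 397^2 = 157609 ≡ 430 (mod 433)
225^8 = (225^4)^2 ≡ 430^2 = 184900 ≡ 9 (mod 433)
225^14 = 225^8 · 225^4 · 225^2 ≡ 9 · 430 · 397 ≡ 106 (mod 433).
So s = 106; s⁻¹ ≡ 192 (mod 433).
m = c₂ · s⁻¹ mod 433 = 386 · 192 mod 433 = 69.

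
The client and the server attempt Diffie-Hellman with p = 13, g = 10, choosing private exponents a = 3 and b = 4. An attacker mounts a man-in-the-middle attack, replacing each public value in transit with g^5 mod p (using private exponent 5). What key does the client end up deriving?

The client receives an attacker's public value M = 10^5 mod 13 instead of the honest one.
10^1 ≡ 10 (mod 13)
10^2 = (10^1)^2 ≡ 10^2 = 100 ≡ 9 (mod 13)
10^4 = (10^2)^2 ≡ 9^2 = 81 ≡ 3 (mod 13)
10^5 = 10^4 · 10^1 ≡ 3 · 10 ≡ 4 (mod 13).
So M = 4. The client computes K = M^3 mod 13.
4^1 ≡ 4 (mod 13)
4^2 = (4^1)^2 ≡ 4^2 = 16 ≡ 3 (mod 13)
4^3 = 4^2 · 4^1 ≡ 3 · 4 ≡ 12 (mod 13).

12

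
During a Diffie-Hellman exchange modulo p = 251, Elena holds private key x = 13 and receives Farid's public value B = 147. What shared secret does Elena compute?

124

Shared key K = 147^13 mod 251.
147^1 ≡ 147 (mod 251)
147^2 = (147^1)^2 ≡ 147^2 = 21609 ≡ 23 (mod 251)
147^4 = (147^2)^2 ≡ 23^2 = 529 ≡ 27 (mod 251)
147^8 = (147^4)^2 ≡ 27^2 = 729 ≡ 227 (mod 251)
147^13 = 147^8 · 147^4 · 147^1 ≡ 227 · 27 · 147 ≡ 124 (mod 251).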